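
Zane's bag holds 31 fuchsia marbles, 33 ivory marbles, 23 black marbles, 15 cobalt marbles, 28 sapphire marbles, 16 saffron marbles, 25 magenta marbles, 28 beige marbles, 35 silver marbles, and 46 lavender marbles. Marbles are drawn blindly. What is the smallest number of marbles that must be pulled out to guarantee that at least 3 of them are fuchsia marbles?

In the worst case for collecting fuchsia marbles, every non-fuchsia marble comes out first.
There are 33 + 23 + 15 + 28 + 16 + 25 + 28 + 35 + 46 = 249 non-fuchsia marbles altogether.
After those, each further marble must be fuchsia, so 249 + 3 = 252 draws guarantee 3 fuchsia marbles.

252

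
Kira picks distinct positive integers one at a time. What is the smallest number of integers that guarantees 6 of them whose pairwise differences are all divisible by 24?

121

Integers whose pairwise differences are multiples of 24 are exactly those sharing a remainder mod 24. The 24 residue classes mod 24 are the pigeonholes.
With 120 integers one could put 5 in each residue class and have no class reach 6.
The 121st integer pushes some class to 6, so 24·5 + 1 = 121.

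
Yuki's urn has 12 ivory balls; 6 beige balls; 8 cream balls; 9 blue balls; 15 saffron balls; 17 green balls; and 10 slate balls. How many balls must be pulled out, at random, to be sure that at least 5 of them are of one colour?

29

By pigeonhole, the 7 colours are the holes; the balls drawn are the pigeons.
To avoid 5 of any one colour, the worst case takes at most 4 of each colour.
That gives 4 + 4 + 4 + 4 + 4 + 4 + 4 = 28 balls with no colour reaching 5.
The next ball forces some colour to 5, so 28 + 1 = 29.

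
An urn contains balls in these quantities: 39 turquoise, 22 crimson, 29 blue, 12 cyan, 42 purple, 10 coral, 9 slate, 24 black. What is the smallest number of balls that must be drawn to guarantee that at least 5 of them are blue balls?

In the worst case for collecting blue balls, every non-blue ball comes out first.
There are 39 + 22 + 12 + 42 + 10 + 9 + 24 = 158 non-blue balls altogether.
After those, each further ball must be blue, so 158 + 5 = 163 draws guarantee 5 blue balls.

163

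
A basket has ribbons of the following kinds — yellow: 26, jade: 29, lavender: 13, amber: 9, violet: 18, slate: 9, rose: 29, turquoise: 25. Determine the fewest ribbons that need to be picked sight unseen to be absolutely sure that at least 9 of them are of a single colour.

65

Put each drawn ribbon into a box by colour. The largest draw with every box below 9 takes min(count, 8) from each colour.
Σ min(cᵢ, 8) = 8 + 8 + 8 + 8 + 8 + 8 + 8 + 8 = 64.
Draw number 64 + 1 = 65 must push one box to 9.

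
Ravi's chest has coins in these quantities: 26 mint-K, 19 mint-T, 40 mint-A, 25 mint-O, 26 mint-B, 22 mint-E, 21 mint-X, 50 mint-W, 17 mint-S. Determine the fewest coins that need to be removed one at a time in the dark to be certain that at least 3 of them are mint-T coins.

In the worst case for collecting mint-T coins, every non-mint-T coin comes out first.
There are 26 + 40 + 25 + 26 + 22 + 21 + 50 + 17 = 227 non-mint-T coins altogether.
After those, each further coin must be mint-T, so 227 + 3 = 230 draws guarantee 3 mint-T coins.

230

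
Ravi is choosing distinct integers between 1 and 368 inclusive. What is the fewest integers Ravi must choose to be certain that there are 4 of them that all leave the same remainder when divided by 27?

The 27 residue classes mod 27 are the pigeonholes.
With 81 integers one could put 3 in each residue class and have no class reach 4.
The 82nd integer pushes some class to 4, so 27·3 + 1 = 82.

82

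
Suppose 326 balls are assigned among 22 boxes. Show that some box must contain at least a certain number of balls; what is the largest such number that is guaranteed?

Pigeonhole: the 22 boxes are the holes and the 326 balls are the pigeons.
If every box held at most 14 balls, the total would be at most 22 × 14 = 308, which is less than 326.
So some box holds at least ⌈326/22⌉ = 15 balls.

15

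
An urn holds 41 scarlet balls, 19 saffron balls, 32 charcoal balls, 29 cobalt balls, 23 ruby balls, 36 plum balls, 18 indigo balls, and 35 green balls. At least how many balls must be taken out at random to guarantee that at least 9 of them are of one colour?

An adversary could hand out at most 8 balls per colour: 8 + 8 + 8 + 8 + 8 + 8 + 8 + 8 = 64 balls and still no colour has 9.
One more ball lands in a colour already at 8, so 65 draws are enough and 64 are not.

65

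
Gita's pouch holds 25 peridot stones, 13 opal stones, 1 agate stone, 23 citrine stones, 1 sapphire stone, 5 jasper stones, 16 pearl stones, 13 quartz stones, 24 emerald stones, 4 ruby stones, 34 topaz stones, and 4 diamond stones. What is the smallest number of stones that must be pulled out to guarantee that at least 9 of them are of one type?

72

Put each drawn stone into a box by type. The largest draw with every box below 9 takes min(count, 8) from each type; types with fewer than 8 contribute all they have.
Σ min(cᵢ, 8) = 8 + 8 + 1 + 8 + 1 + 5 + 8 + 8 + 8 + 4 + 8 + 4 = 71.
Draw number 71 + 1 = 72 must push one box to 9.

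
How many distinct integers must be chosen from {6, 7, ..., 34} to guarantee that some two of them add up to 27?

22

Group the elements by complementary pair {x, 27−x}: {6,21}, {7,20}, {8,19}, …, giving 8 two-element pairs and 13 integers whose partner 27−x falls outside [6,34].
By pigeonhole, treating each of those 21 groups as a pigeonhole, one can pick one integer per group — 21 integers — with no two summing to 27.
The 22nd integer lands in an occupied pair, forcing a sum of 27.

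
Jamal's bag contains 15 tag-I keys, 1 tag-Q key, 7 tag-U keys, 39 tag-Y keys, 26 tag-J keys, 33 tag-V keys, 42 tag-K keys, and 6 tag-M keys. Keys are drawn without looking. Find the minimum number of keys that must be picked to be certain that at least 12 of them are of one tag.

By the pigeonhole principle, put each drawn key into a box by tag. The largest draw with every box below 12 takes min(count, 11) from each tag; tags with fewer than 11 contribute all they have.
Σ min(cᵢ, 11) = 11 + 1 + 7 + 11 + 11 + 11 + 11 + 6 = 69.
Draw number 69 + 1 = 70 must push one box to 12.

70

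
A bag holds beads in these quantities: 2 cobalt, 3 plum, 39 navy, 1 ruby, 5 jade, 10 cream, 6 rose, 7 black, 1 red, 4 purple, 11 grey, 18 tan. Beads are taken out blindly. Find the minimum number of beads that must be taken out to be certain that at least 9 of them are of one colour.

62

Pigeonhole: put each drawn bead into a box by colour. The largest draw with every box below 9 takes min(count, 8) from each colour; colours with fewer than 8 contribute all they have.
Σ min(cᵢ, 8) = 2 + 3 + 8 + 1 + 5 + 8 + 6 + 7 + 1 + 4 + 8 + 8 = 61.
Draw number 61 + 1 = 62 must push one box to 9.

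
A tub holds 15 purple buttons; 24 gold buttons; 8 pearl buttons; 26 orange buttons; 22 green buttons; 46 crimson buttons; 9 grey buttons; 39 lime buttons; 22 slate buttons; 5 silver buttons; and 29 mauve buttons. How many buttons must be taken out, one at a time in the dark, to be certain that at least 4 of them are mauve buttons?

220

In the worst case for collecting mauve buttons, every non-mauve button comes out first.
There are 15 + 24 + 8 + 26 + 22 + 46 + 9 + 39 + 22 + 5 = 216 non-mauve buttons altogether.
After those, each further button must be mauve, so 216 + 4 = 220 draws guarantee 4 mauve buttons.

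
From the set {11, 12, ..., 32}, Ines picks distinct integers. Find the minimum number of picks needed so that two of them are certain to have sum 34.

17

Group the elements by complementary pair {x, 34−x}: {11,23}, {12,22}, {13,21}, …, giving 6 two-element pairs, the single value 17 (it cannot pair with itself since the integers are distinct), and 9 integers whose partner 34−x falls outside [11,32].
By pigeonhole, treating each of those 16 groups as a pigeonhole, one can pick one integer per group — 16 integers — with no two summing to 34.
The 17th integer lands in an occupied pair, forcing a sum of 34.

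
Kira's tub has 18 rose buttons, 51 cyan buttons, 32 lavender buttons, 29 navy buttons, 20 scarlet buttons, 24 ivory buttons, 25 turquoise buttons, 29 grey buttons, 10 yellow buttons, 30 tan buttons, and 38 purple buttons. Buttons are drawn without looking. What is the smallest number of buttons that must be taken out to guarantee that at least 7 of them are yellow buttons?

In the worst case for collecting yellow buttons, every non-yellow button comes out first.
There are 18 + 51 + 32 + 29 + 20 + 24 + 25 + 29 + 30 + 38 = 296 non-yellow buttons altogether.
After those, each further button must be yellow, so 296 + 7 = 303 draws guarantee 7 yellow buttons.

303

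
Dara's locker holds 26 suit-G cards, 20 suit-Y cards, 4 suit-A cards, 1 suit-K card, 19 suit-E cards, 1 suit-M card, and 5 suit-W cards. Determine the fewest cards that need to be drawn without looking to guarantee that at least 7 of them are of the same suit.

By pigeonhole, the 7 suits are the holes; the cards drawn are the pigeons.
To avoid 7 of any one suit, the worst case takes at most 6 of each suit, or every card of a suit that has fewer than 6.
That gives 6 + 6 + 4 + 1 + 6 + 1 + 5 = 29 cards with no suit reaching 7.
The next card forces some suit to 7, so 29 + 1 = 30.

30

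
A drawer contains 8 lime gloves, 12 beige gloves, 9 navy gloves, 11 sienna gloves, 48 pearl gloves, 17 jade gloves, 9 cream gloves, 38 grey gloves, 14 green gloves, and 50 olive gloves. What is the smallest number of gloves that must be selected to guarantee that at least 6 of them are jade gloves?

In the worst case for collecting jade gloves, every non-jade glove comes out first.
There are 8 + 12 + 9 + 11 + 48 + 9 + 38 + 14 + 50 = 199 non-jade gloves altogether.
After those, each further glove must be jade, so 199 + 6 = 205 draws guarantee 6 jade gloves.

205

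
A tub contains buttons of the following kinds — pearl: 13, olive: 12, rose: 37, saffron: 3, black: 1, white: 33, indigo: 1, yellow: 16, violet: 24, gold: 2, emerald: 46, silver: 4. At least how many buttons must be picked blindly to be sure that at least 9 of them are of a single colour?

68

Put each drawn button into a box by colour. The largest draw with every box below 9 takes min(count, 8) from each colour; colours with fewer than 8 contribute all they have.
Σ min(cᵢ, 8) = 8 + 8 + 8 + 3 + 1 + 8 + 1 + 8 + 8 + 2 + 8 + 4 = 67.
Draw number 67 + 1 = 68 must push one box to 9.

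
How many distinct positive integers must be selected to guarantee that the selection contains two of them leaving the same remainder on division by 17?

By the pigeonhole principle, the 17 residue classes mod 17 are the pigeonholes.
With 17 integers one could put 1 in each residue class and have no class reach 2.
The 18th integer pushes some class to 2, so 17·1 + 1 = 18.

18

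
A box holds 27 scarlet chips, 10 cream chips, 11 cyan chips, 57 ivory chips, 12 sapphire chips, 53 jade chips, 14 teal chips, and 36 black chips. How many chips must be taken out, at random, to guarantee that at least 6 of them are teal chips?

212

In the worst case for collecting teal chips, every non-teal chip comes out first.
There are 27 + 10 + 11 + 57 + 12 + 53 + 36 = 206 non-teal chips altogether.
After those, each further chip must be teal, so 206 + 6 = 212 draws guarantee 6 teal chips.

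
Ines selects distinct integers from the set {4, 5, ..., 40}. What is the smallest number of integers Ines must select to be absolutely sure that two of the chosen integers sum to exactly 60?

28

Two chosen integers sum to 60 exactly when both halves of some pair {x, 60−x} with 20 ≤ x ≤ 60−x ≤ 40 are chosen — 10 such pairs.
The remaining 17 elements (those with no distinct partner in range) can never complete a 60-sum, so the worst case takes all of them and one from each pair: 17 + 10 = 27.
By the pigeonhole principle, the 28th integer has to be the second member of some pair, so 27 + 1 = 28.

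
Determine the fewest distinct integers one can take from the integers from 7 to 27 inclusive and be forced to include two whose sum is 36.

13

Group the elements by complementary pair {x, 36−x}: {9,27}, {10,26}, {11,25}, …, giving 9 two-element pairs, the single value 18 (it cannot pair with itself since the integers are distinct), and 2 integers whose partner 36−x falls outside [7,27].
Treating each of those 12 groups as a pigeonhole, one can pick one integer per group — 12 integers — with no two summing to 36.
The 13th integer lands in an occupied pair, forcing a sum of 36.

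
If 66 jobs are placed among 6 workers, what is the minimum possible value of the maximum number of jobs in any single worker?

Pigeonhole: the 6 workers are the holes and the 66 jobs are the pigeons.
If every worker held at most 10 jobs, the total would be at most 6 × 10 = 60, which is less than 66.
So some worker holds at least ⌈66/6⌉ = 11 jobs.

11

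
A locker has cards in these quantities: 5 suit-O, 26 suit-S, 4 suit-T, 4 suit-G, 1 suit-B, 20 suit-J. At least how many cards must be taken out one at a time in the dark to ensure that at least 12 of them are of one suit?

By pigeonhole, put each drawn card into a box by suit. The largest draw with every box below 12 takes min(count, 11) from each suit; suits with fewer than 11 contribute all they have.
Σ min(cᵢ, 11) = 5 + 11 + 4 + 4 + 1 + 11 = 36.
Draw number 36 + 1 = 37 must push one box to 12.

37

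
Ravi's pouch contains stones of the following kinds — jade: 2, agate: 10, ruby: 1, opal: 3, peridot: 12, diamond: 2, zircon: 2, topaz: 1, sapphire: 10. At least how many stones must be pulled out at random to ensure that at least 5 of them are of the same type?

24

By pigeonhole, put each drawn stone into a box by type. The largest draw with every box below 5 takes min(count, 4) from each type; types with fewer than 4 contribute all they have.
Σ min(cᵢ, 4) = 2 + 4 + 1 + 3 + 4 + 2 + 2 + 1 + 4 = 23.
Draw number 23 + 1 = 24 must push one box to 5.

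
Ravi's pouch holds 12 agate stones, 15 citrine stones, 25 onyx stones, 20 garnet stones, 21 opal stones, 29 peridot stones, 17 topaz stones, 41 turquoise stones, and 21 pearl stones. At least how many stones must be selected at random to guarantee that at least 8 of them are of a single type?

64

An adversary could hand out at most 7 stones per type: 7 + 7 + 7 + 7 + 7 + 7 + 7 + 7 + 7 = 63 stones and still no type has 8.
One more stone lands in a type already at 7, so 64 draws are enough and 63 are not.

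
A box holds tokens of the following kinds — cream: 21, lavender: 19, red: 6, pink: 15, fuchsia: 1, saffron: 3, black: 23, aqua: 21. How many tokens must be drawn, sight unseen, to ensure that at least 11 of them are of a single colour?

61

The 8 colours are the holes; the tokens drawn are the pigeons.
To avoid 11 of any one colour, the worst case takes at most 10 of each colour, or every token of a colour that has fewer than 10.
That gives 10 + 10 + 6 + 10 + 1 + 3 + 10 + 10 = 60 tokens with no colour reaching 11.
The next token forces some colour to 11, so 60 + 1 = 61.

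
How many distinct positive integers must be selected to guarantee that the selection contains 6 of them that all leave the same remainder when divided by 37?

Pigeonhole: the 37 residue classes mod 37 are the pigeonholes.
With 185 integers one could put 5 in each residue class and have no class reach 6.
The 186th integer pushes some class to 6, so 37·5 + 1 = 186.

186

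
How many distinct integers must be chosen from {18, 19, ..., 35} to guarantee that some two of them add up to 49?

12

A set avoiding the sum 49 can contain at most one of each pair {x, 49−x}, plus the 4 elements whose complement lies outside the range.
The integers 25, …, 35 (11 of them) are such a set: any two sum to at least 25+26 = 51 > 49.
Any 12th integer completes one of the 7 pairs, so 12 choices force a sum of 49.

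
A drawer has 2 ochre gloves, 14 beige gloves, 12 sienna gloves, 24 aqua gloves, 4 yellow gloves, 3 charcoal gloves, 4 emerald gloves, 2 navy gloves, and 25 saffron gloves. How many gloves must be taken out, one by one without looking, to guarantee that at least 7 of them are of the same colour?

Put each drawn glove into a box by colour. The largest draw with every box below 7 takes min(count, 6) from each colour; colours with fewer than 6 contribute all they have.
Σ min(cᵢ, 6) = 2 + 6 + 6 + 6 + 4 + 3 + 4 + 2 + 6 = 39.
Draw number 39 + 1 = 40 must push one box to 7.

40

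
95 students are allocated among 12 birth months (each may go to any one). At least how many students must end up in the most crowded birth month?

8

The 12 birth months are the holes and the 95 students are the pigeons.
If every birth month held at most 7 students, the total would be at most 12 × 7 = 84, which is less than 95.
So some birth month holds at least ⌈95/12⌉ = 8 students.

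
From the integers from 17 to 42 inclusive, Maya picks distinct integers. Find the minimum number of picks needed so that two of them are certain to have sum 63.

Group the elements by complementary pair {x, 63−x}: {21,42}, {22,41}, {23,40}, …, giving 11 two-element pairs and 4 integers whose partner 63−x falls outside [17,42].
Pigeonhole: treating each of those 15 groups as a pigeonhole, one can pick one integer per group — 15 integers — with no two summing to 63.
The 16th integer lands in an occupied pair, forcing a sum of 63.

16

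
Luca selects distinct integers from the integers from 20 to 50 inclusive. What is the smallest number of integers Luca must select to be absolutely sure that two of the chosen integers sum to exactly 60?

A set avoiding the sum 60 can contain at most one of each pair {x, 60−x}, plus the 11 elements whose complement lies outside the range or equal to its own complement.
The integers 30, …, 50 (21 of them) are such a set: any two sum to at least 30+31 = 61 > 60.
By pigeonhole, any 22nd integer completes one of the 10 pairs, so 22 choices force a sum of 60.

22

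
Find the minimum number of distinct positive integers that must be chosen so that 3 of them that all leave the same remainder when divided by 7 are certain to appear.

Pigeonhole: the 7 residue classes mod 7 are the pigeonholes.
With 14 integers one could put 2 in each residue class and have no class reach 3.
The 15th integer pushes some class to 3, so 7·2 + 1 = 15.

15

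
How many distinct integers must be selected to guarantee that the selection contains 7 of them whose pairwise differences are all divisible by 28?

Integers whose pairwise differences are multiples of 28 are exactly those sharing a remainder mod 28. By pigeonhole, the 28 residue classes mod 28 are the pigeonholes.
With 168 integers one could put 6 in each residue class and have no class reach 7.
The 169th integer pushes some class to 7, so 28·6 + 1 = 169.

169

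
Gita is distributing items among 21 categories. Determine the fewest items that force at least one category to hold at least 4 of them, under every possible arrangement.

With 63 items one could put exactly 3 in each of the 21 categories, and no category would reach 4.
One more item must land in a category that already has 3, giving it 4.
So 21 × 3 + 1 = 64 items are required.

64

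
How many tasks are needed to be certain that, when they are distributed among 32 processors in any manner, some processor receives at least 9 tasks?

257

With 256 tasks one could put exactly 8 in each of the 32 processors, and no processor would reach 9.
By the pigeonhole principle, one more task must land in a processor that already has 8, giving it 9.
So 32 × 8 + 1 = 257 tasks are required.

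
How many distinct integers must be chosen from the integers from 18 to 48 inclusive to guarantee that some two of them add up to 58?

21

Two chosen integers sum to 58 exactly when both halves of some pair {x, 58−x} with 18 ≤ x ≤ 58−x ≤ 40 are chosen — 11 such pairs.
The remaining 9 elements (those with no distinct partner in range) can never complete a 58-sum, so the worst case takes all of them and one from each pair: 9 + 11 = 20.
The 21st integer has to be the second member of some pair, so 20 + 1 = 21.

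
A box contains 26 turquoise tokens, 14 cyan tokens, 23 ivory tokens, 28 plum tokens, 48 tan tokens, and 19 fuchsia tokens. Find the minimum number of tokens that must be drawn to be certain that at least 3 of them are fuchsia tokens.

142

In the worst case for collecting fuchsia tokens, every non-fuchsia token comes out first.
There are 26 + 14 + 23 + 28 + 48 = 139 non-fuchsia tokens altogether.
After those, each further token must be fuchsia, so 139 + 3 = 142 draws guarantee 3 fuchsia tokens.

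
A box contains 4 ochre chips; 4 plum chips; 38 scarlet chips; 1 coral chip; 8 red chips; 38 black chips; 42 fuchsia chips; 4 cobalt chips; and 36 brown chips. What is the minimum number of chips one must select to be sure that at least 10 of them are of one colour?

Pigeonhole: put each drawn chip into a box by colour. The largest draw with every box below 10 takes min(count, 9) from each colour; colours with fewer than 9 contribute all they have.
Σ min(cᵢ, 9) = 4 + 4 + 9 + 1 + 8 + 9 + 9 + 4 + 9 = 57.
Draw number 57 + 1 = 58 must push one box to 10.

58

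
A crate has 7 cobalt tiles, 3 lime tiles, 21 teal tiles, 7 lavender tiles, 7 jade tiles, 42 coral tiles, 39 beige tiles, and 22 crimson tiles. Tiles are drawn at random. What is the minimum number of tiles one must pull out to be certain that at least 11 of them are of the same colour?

An adversary could hand out at most 10 tiles per colour (4 colours run out sooner): 7 + 3 + 10 + 7 + 7 + 10 + 10 + 10 = 64 tiles and still no colour has 11.
One more tile lands in a colour already at 10, so 65 draws are enough and 64 are not.

65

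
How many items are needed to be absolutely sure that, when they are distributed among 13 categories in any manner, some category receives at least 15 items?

183

With 182 items one could put exactly 14 in each of the 13 categories, and no category would reach 15.
One more item must land in a category that already has 14, giving it 15.
So 13 × 14 + 1 = 183 items are required.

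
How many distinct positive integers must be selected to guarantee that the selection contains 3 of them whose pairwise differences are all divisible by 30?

61

Integers whose pairwise differences are multiples of 30 are exactly those sharing a remainder mod 30. By pigeonhole, the 30 residue classes mod 30 are the pigeonholes.
With 60 integers one could put 2 in each residue class and have no class reach 3.
The 61st integer pushes some class to 3, so 30·2 + 1 = 61.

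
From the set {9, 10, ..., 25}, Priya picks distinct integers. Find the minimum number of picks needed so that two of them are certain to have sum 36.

11

Group the elements by complementary pair {x, 36−x}: {11,25}, {12,24}, {13,23}, …, giving 7 two-element pairs, the single value 18 (it cannot pair with itself since the integers are distinct), and 2 integers whose partner 36−x falls outside [9,25].
Pigeonhole: treating each of those 10 groups as a pigeonhole, one can pick one integer per group — 10 integers — with no two summing to 36.
The 11th integer lands in an occupied pair, forcing a sum of 36.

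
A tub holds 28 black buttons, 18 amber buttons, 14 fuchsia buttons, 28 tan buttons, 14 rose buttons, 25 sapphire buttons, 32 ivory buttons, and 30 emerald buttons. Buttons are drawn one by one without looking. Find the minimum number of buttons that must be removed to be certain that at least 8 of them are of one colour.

57

The 8 colours are the holes; the buttons drawn are the pigeons.
To avoid 8 of any one colour, the worst case takes at most 7 of each colour.
That gives 7 + 7 + 7 + 7 + 7 + 7 + 7 + 7 = 56 buttons with no colour reaching 8.
The next button forces some colour to 8, so 56 + 1 = 57.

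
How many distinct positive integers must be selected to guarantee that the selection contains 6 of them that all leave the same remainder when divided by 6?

The 6 residue classes mod 6 are the pigeonholes.
With 30 integers one could put 5 in each residue class and have no class reach 6.
The 31st integer pushes some class to 6, so 6·5 + 1 = 31.

31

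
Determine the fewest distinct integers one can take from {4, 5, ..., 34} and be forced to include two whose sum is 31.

20

A set avoiding the sum 31 can contain at most one of each pair {x, 31−x}, plus the 7 elements whose complement lies outside the range.
The integers 16, …, 34 (19 of them) are such a set: any two sum to at least 16+17 = 33 > 31.
By pigeonhole, any 20th integer completes one of the 12 pairs, so 20 choices force a sum of 31.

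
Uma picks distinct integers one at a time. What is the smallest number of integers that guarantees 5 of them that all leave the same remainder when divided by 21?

85

By pigeonhole, the 21 residue classes mod 21 are the pigeonholes.
With 84 integers one could put 4 in each residue class and have no class reach 5.
The 85th integer pushes some class to 5, so 21·4 + 1 = 85.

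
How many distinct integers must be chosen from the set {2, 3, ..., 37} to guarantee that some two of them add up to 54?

Group the elements by complementary pair {x, 54−x}: {17,37}, {18,36}, {19,35}, …, giving 10 two-element pairs, the single value 27 (it cannot pair with itself since the integers are distinct), and 15 integers whose partner 54−x falls outside [2,37].
By pigeonhole, treating each of those 26 groups as a pigeonhole, one can pick one integer per group — 26 integers — with no two summing to 54.
The 27th integer lands in an occupied pair, forcing a sum of 54.

27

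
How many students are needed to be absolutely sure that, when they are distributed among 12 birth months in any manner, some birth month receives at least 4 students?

37

With 36 students one could put exactly 3 in each of the 12 birth months, and no birth month would reach 4.
By the pigeonhole principle, one more student must land in a birth month that already has 3, giving it 4.
So 12 × 3 + 1 = 37 students are required.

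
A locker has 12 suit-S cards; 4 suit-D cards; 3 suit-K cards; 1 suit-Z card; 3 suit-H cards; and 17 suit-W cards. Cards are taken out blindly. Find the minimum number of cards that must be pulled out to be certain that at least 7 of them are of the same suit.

By the pigeonhole principle, the 6 suits are the holes; the cards drawn are the pigeons.
To avoid 7 of any one suit, the worst case takes at most 6 of each suit, or every card of a suit that has fewer than 6.
That gives 6 + 4 + 3 + 1 + 3 + 6 = 23 cards with no suit reaching 7.
The next card forces some suit to 7, so 23 + 1 = 24.

24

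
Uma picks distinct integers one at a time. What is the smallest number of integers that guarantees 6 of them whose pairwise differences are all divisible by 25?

126

Integers whose pairwise differences are multiples of 25 are exactly those sharing a remainder mod 25. The 25 residue classes mod 25 are the pigeonholes.
With 125 integers one could put 5 in each residue class and have no class reach 6.
The 126th integer pushes some class to 6, so 25·5 + 1 = 126.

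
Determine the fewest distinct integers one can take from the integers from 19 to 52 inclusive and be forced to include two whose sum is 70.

A set avoiding the sum 70 can contain at most one of each pair {x, 70−x}, plus the 2 elements whose complement lies outside the range or equal to its own complement.
The integers 35, …, 52 (18 of them) are such a set: any two sum to at least 35+36 = 71 > 70.
By pigeonhole, any 19th integer completes one of the 16 pairs, so 19 choices force a sum of 70.

19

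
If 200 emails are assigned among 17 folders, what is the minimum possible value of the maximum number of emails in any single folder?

12

The 17 folders are the holes and the 200 emails are the pigeons.
If every folder held at most 11 emails, the total would be at most 17 × 11 = 187, which is less than 200.
So some folder holds at least ⌈200/17⌉ = 12 emails.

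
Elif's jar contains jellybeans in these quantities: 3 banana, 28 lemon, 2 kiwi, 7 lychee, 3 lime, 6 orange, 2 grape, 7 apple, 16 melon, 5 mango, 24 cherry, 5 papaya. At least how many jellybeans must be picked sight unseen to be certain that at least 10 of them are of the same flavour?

68

By pigeonhole, the 12 flavours are the holes; the jellybeans drawn are the pigeons.
To avoid 10 of any one flavour, the worst case takes at most 9 of each flavour, or every jellybean of a flavour that has fewer than 9.
That gives 3 + 9 + 2 + 7 + 3 + 6 + 2 + 7 + 9 + 5 + 9 + 5 = 67 jellybeans with no flavour reaching 10.
The next jellybean forces some flavour to 10, so 67 + 1 = 68.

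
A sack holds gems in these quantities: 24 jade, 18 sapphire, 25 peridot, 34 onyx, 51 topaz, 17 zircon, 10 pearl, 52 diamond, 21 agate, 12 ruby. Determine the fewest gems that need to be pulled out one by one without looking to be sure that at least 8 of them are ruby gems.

In the worst case for collecting ruby gems, every non-ruby gem comes out first.
There are 24 + 18 + 25 + 34 + 51 + 17 + 10 + 52 + 21 = 252 non-ruby gems altogether.
After those, each further gem must be ruby, so 252 + 8 = 260 draws guarantee 8 ruby gems.

260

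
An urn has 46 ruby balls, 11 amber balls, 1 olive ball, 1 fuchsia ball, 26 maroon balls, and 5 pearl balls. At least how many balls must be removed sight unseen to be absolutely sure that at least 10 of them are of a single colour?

35

The 6 colours are the holes; the balls drawn are the pigeons.
To avoid 10 of any one colour, the worst case takes at most 9 of each colour, or every ball of a colour that has fewer than 9.
That gives 9 + 9 + 1 + 1 + 9 + 5 = 34 balls with no colour reaching 10.
The next ball forces some colour to 10, so 34 + 1 = 35.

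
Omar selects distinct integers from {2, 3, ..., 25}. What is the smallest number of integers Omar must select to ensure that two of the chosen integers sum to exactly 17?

Group the elements by complementary pair {x, 17−x}: {2,15}, {3,14}, {4,13}, …, giving 7 two-element pairs and 10 integers whose partner 17−x falls outside [2,25].
Treating each of those 17 groups as a pigeonhole, one can pick one integer per group — 17 integers — with no two summing to 17.
The 18th integer lands in an occupied pair, forcing a sum of 17.

18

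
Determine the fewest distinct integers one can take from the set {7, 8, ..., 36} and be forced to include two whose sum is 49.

Group the elements by complementary pair {x, 49−x}: {13,36}, {14,35}, {15,34}, …, giving 12 two-element pairs and 6 integers whose partner 49−x falls outside [7,36].
Treating each of those 18 groups as a pigeonhole, one can pick one integer per group — 18 integers — with no two summing to 49.
The 19th integer lands in an occupied pair, forcing a sum of 49.

19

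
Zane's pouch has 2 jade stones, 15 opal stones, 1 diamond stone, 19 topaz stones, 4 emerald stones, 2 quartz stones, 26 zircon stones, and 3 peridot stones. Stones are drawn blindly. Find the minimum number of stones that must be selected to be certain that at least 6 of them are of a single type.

An adversary could hand out at most 5 stones per type (5 types run out sooner): 2 + 5 + 1 + 5 + 4 + 2 + 5 + 3 = 27 stones and still no type has 6.
By pigeonhole, one more stone lands in a type already at 5, so 28 draws are enough and 27 are not.

28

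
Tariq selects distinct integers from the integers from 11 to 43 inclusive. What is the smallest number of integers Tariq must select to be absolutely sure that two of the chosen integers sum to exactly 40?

Group the elements by complementary pair {x, 40−x}: {11,29}, {12,28}, {13,27}, …, giving 9 two-element pairs, the single value 20 (it cannot pair with itself since the integers are distinct), and 14 integers whose partner 40−x falls outside [11,43].
Treating each of those 24 groups as a pigeonhole, one can pick one integer per group — 24 integers — with no two summing to 40.
The 25th integer lands in an occupied pair, forcing a sum of 40.

25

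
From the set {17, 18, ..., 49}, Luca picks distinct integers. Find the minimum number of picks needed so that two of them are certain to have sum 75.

Two chosen integers sum to 75 exactly when both halves of some pair {x, 75−x} with 26 ≤ x ≤ 75−x ≤ 49 are chosen — 12 such pairs.
The remaining 9 elements (those with no distinct partner in range) can never complete a 75-sum, so the worst case takes all of them and one from each pair: 9 + 12 = 21.
By the pigeonhole principle, the 22nd integer has to be the second member of some pair, so 21 + 1 = 22.

22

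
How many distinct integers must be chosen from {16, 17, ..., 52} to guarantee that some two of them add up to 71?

A set avoiding the sum 71 can contain at most one of each pair {x, 71−x}, plus the 3 elements whose complement lies outside the range.
The integers 16, …, 35 (20 of them) are such a set: any two sum to at least 16+17 = 33 and at most 34+35 = 69 < 71.
Any 21st integer completes one of the 17 pairs, so 21 choices force a sum of 71.

21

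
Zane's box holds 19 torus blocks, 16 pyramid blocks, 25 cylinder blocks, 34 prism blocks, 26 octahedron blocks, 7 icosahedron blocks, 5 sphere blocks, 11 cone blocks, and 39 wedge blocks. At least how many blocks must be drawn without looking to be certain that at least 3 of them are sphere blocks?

180

In the worst case for collecting sphere blocks, every non-sphere block comes out first.
There are 19 + 16 + 25 + 34 + 26 + 7 + 11 + 39 = 177 non-sphere blocks altogether.
After those, each further block must be sphere, so 177 + 3 = 180 draws guarantee 3 sphere blocks.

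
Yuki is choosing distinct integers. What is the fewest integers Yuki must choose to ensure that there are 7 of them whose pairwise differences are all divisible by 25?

151

Integers whose pairwise differences are multiples of 25 are exactly those sharing a remainder mod 25. By pigeonhole, the 25 residue classes mod 25 are the pigeonholes.
With 150 integers one could put 6 in each residue class and have no class reach 7.
The 151st integer pushes some class to 7, so 25·6 + 1 = 151.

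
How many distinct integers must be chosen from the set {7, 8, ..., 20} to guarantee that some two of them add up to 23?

10

Group the elements by complementary pair {x, 23−x}: {7,16}, {8,15}, {9,14}, …, giving 5 two-element pairs and 4 integers whose partner 23−x falls outside [7,20].
By pigeonhole, treating each of those 9 groups as a pigeonhole, one can pick one integer per group — 9 integers — with no two summing to 23.
The 10th integer lands in an occupied pair, forcing a sum of 23.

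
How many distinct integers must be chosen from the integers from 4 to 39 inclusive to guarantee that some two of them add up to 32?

25

A set avoiding the sum 32 can contain at most one of each pair {x, 32−x}, plus the 12 elements whose complement lies outside the range or equal to its own complement.
The integers 16, …, 39 (24 of them) are such a set: any two sum to at least 16+17 = 33 > 32.
Any 25th integer completes one of the 12 pairs, so 25 choices force a sum of 32.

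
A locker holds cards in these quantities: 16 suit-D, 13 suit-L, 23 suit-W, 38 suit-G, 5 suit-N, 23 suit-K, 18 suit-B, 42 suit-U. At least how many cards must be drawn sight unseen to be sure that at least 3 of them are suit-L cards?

168

In the worst case for collecting suit-L cards, every non-suit-L card comes out first.
There are 16 + 23 + 38 + 5 + 23 + 18 + 42 = 165 non-suit-L cards altogether.
After those, each further card must be suit-L, so 165 + 3 = 168 draws guarantee 3 suit-L cards.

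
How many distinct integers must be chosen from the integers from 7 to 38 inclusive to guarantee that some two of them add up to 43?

18

A set avoiding the sum 43 can contain at most one of each pair {x, 43−x}, plus the 2 elements whose complement lies outside the range.
The integers 22, …, 38 (17 of them) are such a set: any two sum to at least 22+23 = 45 > 43.
Any 18th integer completes one of the 15 pairs, so 18 choices force a sum of 43.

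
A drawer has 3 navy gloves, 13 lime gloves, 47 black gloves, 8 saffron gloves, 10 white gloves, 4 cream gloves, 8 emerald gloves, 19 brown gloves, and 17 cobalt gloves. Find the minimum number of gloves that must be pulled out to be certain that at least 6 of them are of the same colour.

43

An adversary could hand out at most 5 gloves per colour (navy, cream run out sooner): 3 + 5 + 5 + 5 + 5 + 4 + 5 + 5 + 5 = 42 gloves and still no colour has 6.
By the pigeonhole principle, one more glove lands in a colour already at 5, so 43 draws are enough and 42 are not.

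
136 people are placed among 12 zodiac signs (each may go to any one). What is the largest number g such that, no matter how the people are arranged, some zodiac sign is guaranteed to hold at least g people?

12

Pigeonhole: the 12 zodiac signs are the holes and the 136 people are the pigeons.
If every zodiac sign held at most 11 people, the total would be at most 12 × 11 = 132, which is less than 136.
So some zodiac sign holds at least ⌈136/12⌉ = 12 people.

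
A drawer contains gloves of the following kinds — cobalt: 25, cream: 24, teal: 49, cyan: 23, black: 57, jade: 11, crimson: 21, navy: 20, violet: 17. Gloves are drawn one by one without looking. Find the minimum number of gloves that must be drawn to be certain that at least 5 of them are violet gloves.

235

In the worst case for collecting violet gloves, every non-violet glove comes out first.
There are 25 + 24 + 49 + 23 + 57 + 11 + 21 + 20 = 230 non-violet gloves altogether.
After those, each further glove must be violet, so 230 + 5 = 235 draws guarantee 5 violet gloves.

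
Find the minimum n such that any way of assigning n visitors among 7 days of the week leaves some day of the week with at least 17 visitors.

With 112 visitors one could put exactly 16 in each of the 7 days of the week, and no day of the week would reach 17.
By the pigeonhole principle, one more visitor must land in a day of the week that already has 16, giving it 17.
So 7 × 16 + 1 = 113 visitors are required.

113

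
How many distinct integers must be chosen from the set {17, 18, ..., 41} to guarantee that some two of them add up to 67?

18

Group the elements by complementary pair {x, 67−x}: {26,41}, {27,40}, {28,39}, …, giving 8 two-element pairs and 9 integers whose partner 67−x falls outside [17,41].
By the pigeonhole principle, treating each of those 17 groups as a pigeonhole, one can pick one integer per group — 17 integers — with no two summing to 67.
The 18th integer lands in an occupied pair, forcing a sum of 67.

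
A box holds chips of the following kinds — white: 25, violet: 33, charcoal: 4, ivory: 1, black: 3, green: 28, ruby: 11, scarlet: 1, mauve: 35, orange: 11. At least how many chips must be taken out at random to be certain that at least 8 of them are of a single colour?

The 10 colours are the holes; the chips drawn are the pigeons.
To avoid 8 of any one colour, the worst case takes at most 7 of each colour, or every chip of a colour that has fewer than 7.
That gives 7 + 7 + 4 + 1 + 3 + 7 + 7 + 1 + 7 + 7 = 51 chips with no colour reaching 8.
The next chip forces some colour to 8, so 51 + 1 = 52.

52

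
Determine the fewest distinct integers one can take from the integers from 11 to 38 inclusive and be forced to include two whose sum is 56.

19

Two chosen integers sum to 56 exactly when both halves of some pair {x, 56−x} with 18 ≤ x ≤ 56−x ≤ 38 are chosen — 10 such pairs.
The remaining 8 elements (those with no distinct partner in range) can never complete a 56-sum, so the worst case takes all of them and one from each pair: 8 + 10 = 18.
By the pigeonhole principle, the 19th integer has to be the second member of some pair, so 18 + 1 = 19.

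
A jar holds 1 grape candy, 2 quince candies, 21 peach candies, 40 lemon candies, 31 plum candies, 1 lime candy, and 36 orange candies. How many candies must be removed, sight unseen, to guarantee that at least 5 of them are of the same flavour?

21

An adversary could hand out at most 4 candies per flavour (grape, quince, lime run out sooner): 1 + 2 + 4 + 4 + 4 + 1 + 4 = 20 candies and still no flavour has 5.
By pigeonhole, one more candy lands in a flavour already at 4, so 21 draws are enough and 20 are not.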